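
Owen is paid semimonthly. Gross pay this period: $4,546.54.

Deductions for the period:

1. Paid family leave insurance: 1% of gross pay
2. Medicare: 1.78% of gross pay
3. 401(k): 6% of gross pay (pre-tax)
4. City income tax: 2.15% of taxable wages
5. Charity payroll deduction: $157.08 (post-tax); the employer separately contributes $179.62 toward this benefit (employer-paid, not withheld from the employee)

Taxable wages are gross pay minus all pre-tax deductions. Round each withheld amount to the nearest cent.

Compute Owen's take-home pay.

$3,898.38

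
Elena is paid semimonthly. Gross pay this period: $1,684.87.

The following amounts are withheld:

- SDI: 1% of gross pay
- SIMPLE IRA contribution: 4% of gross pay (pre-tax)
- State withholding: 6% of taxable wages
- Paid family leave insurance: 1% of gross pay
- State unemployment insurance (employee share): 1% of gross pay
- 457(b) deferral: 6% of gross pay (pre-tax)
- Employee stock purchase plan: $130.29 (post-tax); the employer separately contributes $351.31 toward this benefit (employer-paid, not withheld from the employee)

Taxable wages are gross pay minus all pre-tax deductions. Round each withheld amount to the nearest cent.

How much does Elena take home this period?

457(b) deferral: $1,684.87 × 0.06 = $101.09
SIMPLE IRA contribution: $1,684.87 × 0.04 = $67.39
Pre-tax total = $101.09 + $67.39 = $168.48
Taxable wages = $1,684.87 − $168.48 = $1,516.39
State withholding: $1,516.39 × 0.06 = $90.98
SDI: $1,684.87 × 0.01 = $16.85
State unemployment insurance (employee share): $1,684.87 × 0.01 = $16.85
Paid family leave insurance: $1,684.87 × 0.01 = $16.85
Employee stock purchase plan: $130.29
(Employer's $351.31 toward employee stock purchase plan is not withheld from the employee.)
Total deductions = $101.09 + $67.39 + $90.98 + $16.85 + $16.85 + $16.85 + $130.29 = $440.30
Net pay = $1,684.87 − $440.30 = $1,244.57

$1,244.57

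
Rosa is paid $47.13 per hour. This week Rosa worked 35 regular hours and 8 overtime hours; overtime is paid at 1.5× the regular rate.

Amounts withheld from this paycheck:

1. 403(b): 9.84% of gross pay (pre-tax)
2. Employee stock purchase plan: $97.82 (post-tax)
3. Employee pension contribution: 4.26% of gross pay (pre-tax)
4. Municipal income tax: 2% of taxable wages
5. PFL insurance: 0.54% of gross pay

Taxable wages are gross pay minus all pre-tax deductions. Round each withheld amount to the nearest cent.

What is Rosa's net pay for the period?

Regular pay: 35 × $47.13 = $1,649.55
Overtime pay: 8 × $47.13 × 1.5 = $565.56
Gross pay = $1,649.55 + $565.56 = $2,215.11
403(b): $2,215.11 × 0.0984 = $217.97
Employee pension contribution: $2,215.11 × 0.0426 = $94.36
Pre-tax total = $217.97 + $94.36 = $312.33
Taxable wages = $2,215.11 − $312.33 = $1,902.78
Municipal income tax: $1,902.78 × 0.02 = $38.06
PFL insurance: $2,215.11 × 0.0054 = $11.96
Employee stock purchase plan: $97.82
Total deductions = $217.97 + $94.36 + $38.06 + $11.96 + $97.82 = $460.17
Net pay = $2,215.11 − $460.17 = $1,754.94

$1,754.94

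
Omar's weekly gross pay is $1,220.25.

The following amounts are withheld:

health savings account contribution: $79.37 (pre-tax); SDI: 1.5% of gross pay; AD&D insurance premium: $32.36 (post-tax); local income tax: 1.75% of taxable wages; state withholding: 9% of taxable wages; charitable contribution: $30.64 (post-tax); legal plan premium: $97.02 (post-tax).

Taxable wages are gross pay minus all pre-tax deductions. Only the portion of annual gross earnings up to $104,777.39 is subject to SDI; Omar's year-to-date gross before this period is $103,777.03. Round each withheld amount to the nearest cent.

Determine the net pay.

$843.20

Health savings account contribution: $79.37
Taxable wages = $1,220.25 − $79.37 = $1,140.88
State withholding: $1,140.88 × 0.09 = $102.68
Local income tax: $1,140.88 × 0.0175 = $19.97
SDI: only $104,777.39 − $103,777.03 = $1,000.36 of this check is subject → $1,000.36 × 0.015 = $15.01
Legal plan premium: $97.02
AD&D insurance premium: $32.36
Charitable contribution: $30.64
Total deductions = $79.37 + $102.68 + $19.97 + $15.01 + $97.02 + $32.36 + $30.64 = $377.05
Net pay = $1,220.25 − $377.05 = $843.20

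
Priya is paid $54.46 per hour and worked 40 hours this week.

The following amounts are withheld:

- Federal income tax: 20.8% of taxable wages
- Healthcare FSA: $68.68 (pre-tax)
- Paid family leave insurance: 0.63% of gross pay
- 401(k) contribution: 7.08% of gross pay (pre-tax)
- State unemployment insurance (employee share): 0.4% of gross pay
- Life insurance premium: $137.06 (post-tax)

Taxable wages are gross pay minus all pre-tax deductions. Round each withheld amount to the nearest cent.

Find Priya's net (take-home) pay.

Gross pay: 40 × $54.46 = $2,178.40
401(k) contribution: $2,178.40 × 0.0708 = $154.23
Healthcare FSA: $68.68
Pre-tax total = $154.23 + $68.68 = $222.91
Taxable wages = $2,178.40 − $222.91 = $1,955.49
Federal income tax: $1,955.49 × 0.208 = $406.74
Paid family leave insurance: $2,178.40 × 0.0063 = $13.72
State unemployment insurance (employee share): $2,178.40 × 0.004 = $8.71
Life insurance premium: $137.06
Total deductions = $154.23 + $68.68 + $406.74 + $13.72 + $8.71 + $137.06 = $789.14
Net pay = $2,178.40 − $789.14 = $1,389.26

$1,389.26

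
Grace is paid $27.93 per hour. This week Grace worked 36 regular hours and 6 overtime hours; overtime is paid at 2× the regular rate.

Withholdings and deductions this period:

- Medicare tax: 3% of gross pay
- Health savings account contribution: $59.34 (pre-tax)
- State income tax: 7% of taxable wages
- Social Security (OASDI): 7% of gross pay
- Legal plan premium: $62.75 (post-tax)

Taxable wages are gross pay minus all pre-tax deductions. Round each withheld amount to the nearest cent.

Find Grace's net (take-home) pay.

$994.80

Regular pay: 36 × $27.93 = $1005.48
Overtime pay: 6 × $27.93 × 2 = $335.16
Gross pay = $1005.48 + $335.16 = $1340.64
Health savings account contribution: $59.34
Taxable wages = $1340.64 − $59.34 = $1281.30
State income tax: $1281.30 × 0.07 = $89.69
Medicare tax: $1340.64 × 0.03 = $40.22
Social Security (OASDI): $1340.64 × 0.07 = $93.84
Legal plan premium: $62.75
Total deductions = $59.34 + $89.69 + $40.22 + $93.84 + $62.75 = $345.84
Net pay = $1340.64 − $345.84 = $994.80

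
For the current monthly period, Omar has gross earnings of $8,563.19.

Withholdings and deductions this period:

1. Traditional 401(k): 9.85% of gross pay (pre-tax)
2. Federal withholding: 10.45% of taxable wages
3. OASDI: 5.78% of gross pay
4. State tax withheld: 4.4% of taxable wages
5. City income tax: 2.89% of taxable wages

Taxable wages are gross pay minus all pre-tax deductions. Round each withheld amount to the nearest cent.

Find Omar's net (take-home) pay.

$5,855.29

Traditional 401(k): $8,563.19 × 0.0985 = $843.47
Taxable wages = $8,563.19 − $843.47 = $7,719.72
Federal withholding: $7,719.72 × 0.1045 = $806.71
City income tax: $7,719.72 × 0.0289 = $223.10
State tax withheld: $7,719.72 × 0.044 = $339.67
OASDI: $8,563.19 × 0.0578 = $494.95
Total deductions = $843.47 + $806.71 + $223.10 + $339.67 + $494.95 = $2,707.90
Net pay = $8,563.19 − $2,707.90 = $5,855.29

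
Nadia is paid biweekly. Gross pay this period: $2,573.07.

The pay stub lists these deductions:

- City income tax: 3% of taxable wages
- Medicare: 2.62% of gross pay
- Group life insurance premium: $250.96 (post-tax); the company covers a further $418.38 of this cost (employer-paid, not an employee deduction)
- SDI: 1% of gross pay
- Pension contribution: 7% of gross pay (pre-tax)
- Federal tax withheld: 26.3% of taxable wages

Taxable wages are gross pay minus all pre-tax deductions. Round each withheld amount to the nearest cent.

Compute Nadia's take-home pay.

$1,347.72

Pension contribution: $2,573.07 × 0.07 = $180.11
Taxable wages = $2,573.07 − $180.11 = $2,392.96
Federal tax withheld: $2,392.96 × 0.263 = $629.35
City income tax: $2,392.96 × 0.03 = $71.79
Medicare: $2,573.07 × 0.0262 = $67.41
SDI: $2,573.07 × 0.01 = $25.73
Group life insurance premium: $250.96
(Employer's $418.38 toward group life insurance premium is not withheld from the employee.)
Total deductions = $180.11 + $629.35 + $71.79 + $67.41 + $25.73 + $250.96 = $1,225.35
Net pay = $2,573.07 − $1,225.35 = $1,347.72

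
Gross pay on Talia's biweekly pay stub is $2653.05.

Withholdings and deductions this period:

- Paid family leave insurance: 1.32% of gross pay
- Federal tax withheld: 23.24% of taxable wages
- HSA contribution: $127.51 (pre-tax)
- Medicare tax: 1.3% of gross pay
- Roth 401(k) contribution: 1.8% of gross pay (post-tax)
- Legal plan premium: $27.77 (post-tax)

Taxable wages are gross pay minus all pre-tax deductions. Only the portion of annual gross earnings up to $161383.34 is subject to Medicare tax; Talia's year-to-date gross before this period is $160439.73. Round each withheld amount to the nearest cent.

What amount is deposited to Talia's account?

HSA contribution: $127.51
Taxable wages = $2653.05 − $127.51 = $2525.54
Federal tax withheld: $2525.54 × 0.2324 = $586.94
Paid family leave insurance: $2653.05 × 0.0132 = $35.02
Medicare tax: only $161383.34 − $160439.73 = $943.61 of this check is subject → $943.61 × 0.013 = $12.27
Roth 401(k) contribution: $2653.05 × 0.018 = $47.75
Legal plan premium: $27.77
Total deductions = $127.51 + $586.94 + $35.02 + $12.27 + $47.75 + $27.77 = $837.26
Net pay = $2653.05 − $837.26 = $1815.79

$1815.79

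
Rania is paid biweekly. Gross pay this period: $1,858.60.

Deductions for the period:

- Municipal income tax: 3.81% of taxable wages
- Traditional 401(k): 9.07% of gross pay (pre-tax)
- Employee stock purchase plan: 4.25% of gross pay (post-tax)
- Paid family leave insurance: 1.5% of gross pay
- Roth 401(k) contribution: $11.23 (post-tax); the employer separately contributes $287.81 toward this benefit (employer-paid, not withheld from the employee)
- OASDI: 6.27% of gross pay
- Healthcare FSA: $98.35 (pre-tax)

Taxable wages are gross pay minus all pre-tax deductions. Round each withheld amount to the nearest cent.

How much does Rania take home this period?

Healthcare FSA: $98.35
Traditional 401(k): $1,858.60 × 0.0907 = $168.58
Pre-tax total = $98.35 + $168.58 = $266.93
Taxable wages = $1,858.60 − $266.93 = $1,591.67
Municipal income tax: $1,591.67 × 0.0381 = $60.64
Paid family leave insurance: $1,858.60 × 0.015 = $27.88
OASDI: $1,858.60 × 0.0627 = $116.53
Roth 401(k) contribution: $11.23
Employee stock purchase plan: $1,858.60 × 0.0425 = $78.99
(Employer's $287.81 toward Roth 401(k) contribution is not withheld from the employee.)
Total deductions = $98.35 + $168.58 + $60.64 + $27.88 + $116.53 + $11.23 + $78.99 = $562.20
Net pay = $1,858.60 − $562.20 = $1,296.40

$1,296.40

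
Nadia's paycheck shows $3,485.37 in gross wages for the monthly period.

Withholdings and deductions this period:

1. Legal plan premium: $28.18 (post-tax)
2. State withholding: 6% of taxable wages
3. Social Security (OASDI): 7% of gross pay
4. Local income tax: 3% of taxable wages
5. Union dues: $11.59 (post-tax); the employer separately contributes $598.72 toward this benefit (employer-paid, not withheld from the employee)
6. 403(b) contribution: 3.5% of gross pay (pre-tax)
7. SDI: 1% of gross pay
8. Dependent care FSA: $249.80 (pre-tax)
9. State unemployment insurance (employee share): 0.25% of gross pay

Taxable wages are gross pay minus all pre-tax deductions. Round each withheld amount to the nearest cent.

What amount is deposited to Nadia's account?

$2,506.05

Dependent care FSA: $249.80
403(b) contribution: $3,485.37 × 0.035 = $121.99
Pre-tax total = $249.80 + $121.99 = $371.79
Taxable wages = $3,485.37 − $371.79 = $3,113.58
Local income tax: $3,113.58 × 0.03 = $93.41
State withholding: $3,113.58 × 0.06 = $186.81
Social Security (OASDI): $3,485.37 × 0.07 = $243.98
State unemployment insurance (employee share): $3,485.37 × 0.0025 = $8.71
SDI: $3,485.37 × 0.01 = $34.85
Legal plan premium: $28.18
Union dues: $11.59
(Employer's $598.72 toward union dues is not withheld from the employee.)
Total deductions = $249.80 + $121.99 + $93.41 + $186.81 + $243.98 + $8.71 + $34.85 + $28.18 + $11.59 = $979.32
Net pay = $3,485.37 − $979.32 = $2,506.05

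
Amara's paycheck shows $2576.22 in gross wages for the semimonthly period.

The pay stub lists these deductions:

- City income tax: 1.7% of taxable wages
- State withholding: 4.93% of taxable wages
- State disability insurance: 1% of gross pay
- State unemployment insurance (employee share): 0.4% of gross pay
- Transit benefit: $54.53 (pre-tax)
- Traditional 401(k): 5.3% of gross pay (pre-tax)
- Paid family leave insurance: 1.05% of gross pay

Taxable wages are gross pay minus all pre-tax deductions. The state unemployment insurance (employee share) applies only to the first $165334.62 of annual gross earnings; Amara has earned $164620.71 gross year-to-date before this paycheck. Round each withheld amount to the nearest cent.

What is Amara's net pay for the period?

Transit benefit: $54.53
Traditional 401(k): $2576.22 × 0.053 = $136.54
Pre-tax total = $54.53 + $136.54 = $191.07
Taxable wages = $2576.22 − $191.07 = $2385.15
City income tax: $2385.15 × 0.017 = $40.55
State withholding: $2385.15 × 0.0493 = $117.59
State disability insurance: $2576.22 × 0.01 = $25.76
State unemployment insurance (employee share): only $165334.62 − $164620.71 = $713.91 of this check is subject → $713.91 × 0.004 = $2.86
Paid family leave insurance: $2576.22 × 0.0105 = $27.05
Total deductions = $54.53 + $136.54 + $40.55 + $117.59 + $25.76 + $2.86 + $27.05 = $404.88
Net pay = $2576.22 − $404.88 = $2171.34

$2171.34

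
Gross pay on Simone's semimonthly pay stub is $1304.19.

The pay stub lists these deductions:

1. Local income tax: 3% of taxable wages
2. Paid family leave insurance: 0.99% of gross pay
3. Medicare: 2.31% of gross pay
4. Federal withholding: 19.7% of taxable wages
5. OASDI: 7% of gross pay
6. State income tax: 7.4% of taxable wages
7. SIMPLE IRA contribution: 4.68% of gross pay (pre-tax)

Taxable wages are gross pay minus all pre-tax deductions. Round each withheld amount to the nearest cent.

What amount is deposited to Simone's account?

SIMPLE IRA contribution: $1304.19 × 0.0468 = $61.04
Taxable wages = $1304.19 − $61.04 = $1243.15
State income tax: $1243.15 × 0.074 = $91.99
Federal withholding: $1243.15 × 0.197 = $244.90
Local income tax: $1243.15 × 0.03 = $37.29
Paid family leave insurance: $1304.19 × 0.0099 = $12.91
OASDI: $1304.19 × 0.07 = $91.29
Medicare: $1304.19 × 0.0231 = $30.13
Total deductions = $61.04 + $91.99 + $244.90 + $37.29 + $12.91 + $91.29 + $30.13 = $569.55
Net pay = $1304.19 − $569.55 = $734.64

$734.64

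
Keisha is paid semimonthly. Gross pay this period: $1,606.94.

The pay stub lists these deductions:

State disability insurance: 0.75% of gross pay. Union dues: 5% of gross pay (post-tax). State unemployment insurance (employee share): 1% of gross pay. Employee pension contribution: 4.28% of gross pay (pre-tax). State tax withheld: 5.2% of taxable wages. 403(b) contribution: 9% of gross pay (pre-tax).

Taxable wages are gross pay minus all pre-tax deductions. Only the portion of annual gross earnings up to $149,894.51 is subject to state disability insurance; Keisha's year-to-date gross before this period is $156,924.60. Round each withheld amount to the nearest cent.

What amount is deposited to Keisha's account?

403(b) contribution: $1,606.94 × 0.09 = $144.62
Employee pension contribution: $1,606.94 × 0.0428 = $68.78
Pre-tax total = $144.62 + $68.78 = $213.40
Taxable wages = $1,606.94 − $213.40 = $1,393.54
State tax withheld: $1,393.54 × 0.052 = $72.46
State unemployment insurance (employee share): $1,606.94 × 0.01 = $16.07
State disability insurance: annual cap $149,894.51 already reached (YTD $156,924.60), so $0.00
Union dues: $1,606.94 × 0.05 = $80.35
Total deductions = $144.62 + $68.78 + $72.46 + $16.07 + $0.00 + $80.35 = $382.28
Net pay = $1,606.94 − $382.28 = $1,224.66

$1,224.66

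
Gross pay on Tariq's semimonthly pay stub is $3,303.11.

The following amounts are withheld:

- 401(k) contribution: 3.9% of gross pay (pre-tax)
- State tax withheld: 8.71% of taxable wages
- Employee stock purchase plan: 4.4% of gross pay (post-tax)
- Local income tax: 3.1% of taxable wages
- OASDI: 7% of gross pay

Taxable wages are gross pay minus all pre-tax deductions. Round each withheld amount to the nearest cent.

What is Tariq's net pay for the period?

401(k) contribution: $3,303.11 × 0.039 = $128.82
Taxable wages = $3,303.11 − $128.82 = $3,174.29
State tax withheld: $3,174.29 × 0.0871 = $276.48
Local income tax: $3,174.29 × 0.031 = $98.40
OASDI: $3,303.11 × 0.07 = $231.22
Employee stock purchase plan: $3,303.11 × 0.044 = $145.34
Total deductions = $128.82 + $276.48 + $98.40 + $231.22 + $145.34 = $880.26
Net pay = $3,303.11 − $880.26 = $2,422.85

$2,422.85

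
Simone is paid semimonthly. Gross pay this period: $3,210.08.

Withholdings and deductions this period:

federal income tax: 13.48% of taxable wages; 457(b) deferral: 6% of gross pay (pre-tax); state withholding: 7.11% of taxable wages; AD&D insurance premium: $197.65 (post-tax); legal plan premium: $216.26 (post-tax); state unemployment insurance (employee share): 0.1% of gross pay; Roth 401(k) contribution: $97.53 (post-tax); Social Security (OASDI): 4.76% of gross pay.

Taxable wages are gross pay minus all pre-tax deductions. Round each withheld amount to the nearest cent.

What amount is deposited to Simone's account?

457(b) deferral: $3,210.08 × 0.06 = $192.60
Taxable wages = $3,210.08 − $192.60 = $3,017.48
Federal income tax: $3,017.48 × 0.1348 = $406.76
State withholding: $3,017.48 × 0.0711 = $214.54
State unemployment insurance (employee share): $3,210.08 × 0.001 = $3.21
Social Security (OASDI): $3,210.08 × 0.0476 = $152.80
Legal plan premium: $216.26
AD&D insurance premium: $197.65
Roth 401(k) contribution: $97.53
Total deductions = $192.60 + $406.76 + $214.54 + $3.21 + $152.80 + $216.26 + $197.65 + $97.53 = $1,481.35
Net pay = $3,210.08 − $1,481.35 = $1,728.73

$1,728.73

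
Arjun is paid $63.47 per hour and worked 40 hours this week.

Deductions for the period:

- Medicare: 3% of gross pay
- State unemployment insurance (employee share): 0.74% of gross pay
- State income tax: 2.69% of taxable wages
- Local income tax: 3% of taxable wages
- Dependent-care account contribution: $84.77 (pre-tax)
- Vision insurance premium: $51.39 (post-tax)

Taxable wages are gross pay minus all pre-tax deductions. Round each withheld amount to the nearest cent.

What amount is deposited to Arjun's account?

Gross pay: 40 × $63.47 = $2538.80
Dependent-care account contribution: $84.77
Taxable wages = $2538.80 − $84.77 = $2454.03
State income tax: $2454.03 × 0.0269 = $66.01
Local income tax: $2454.03 × 0.03 = $73.62
Medicare: $2538.80 × 0.03 = $76.16
State unemployment insurance (employee share): $2538.80 × 0.0074 = $18.79
Vision insurance premium: $51.39
Total deductions = $84.77 + $66.01 + $73.62 + $76.16 + $18.79 + $51.39 = $370.74
Net pay = $2538.80 − $370.74 = $2168.06

$2168.06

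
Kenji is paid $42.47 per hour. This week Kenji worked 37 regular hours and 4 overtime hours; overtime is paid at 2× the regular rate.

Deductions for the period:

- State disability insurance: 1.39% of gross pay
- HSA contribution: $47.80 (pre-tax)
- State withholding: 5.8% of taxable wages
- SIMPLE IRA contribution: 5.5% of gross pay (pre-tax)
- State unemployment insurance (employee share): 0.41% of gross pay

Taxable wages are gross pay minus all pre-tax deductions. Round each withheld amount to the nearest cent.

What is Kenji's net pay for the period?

$1,621.86

Regular pay: 37 × $42.47 = $1,571.39
Overtime pay: 4 × $42.47 × 2 = $339.76
Gross pay = $1,571.39 + $339.76 = $1,911.15
HSA contribution: $47.80
SIMPLE IRA contribution: $1,911.15 × 0.055 = $105.11
Pre-tax total = $47.80 + $105.11 = $152.91
Taxable wages = $1,911.15 − $152.91 = $1,758.24
State withholding: $1,758.24 × 0.058 = $101.98
State disability insurance: $1,911.15 × 0.0139 = $26.56
State unemployment insurance (employee share): $1,911.15 × 0.0041 = $7.84
Total deductions = $47.80 + $105.11 + $101.98 + $26.56 + $7.84 = $289.29
Net pay = $1,911.15 − $289.29 = $1,621.86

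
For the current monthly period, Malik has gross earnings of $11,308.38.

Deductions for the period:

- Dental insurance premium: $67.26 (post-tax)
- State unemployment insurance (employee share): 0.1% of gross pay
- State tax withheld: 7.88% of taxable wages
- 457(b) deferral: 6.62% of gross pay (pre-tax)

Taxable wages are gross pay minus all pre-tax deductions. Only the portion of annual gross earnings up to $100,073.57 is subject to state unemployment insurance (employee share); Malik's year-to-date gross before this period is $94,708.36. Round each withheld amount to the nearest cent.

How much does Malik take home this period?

457(b) deferral: $11,308.38 × 0.0662 = $748.61
Taxable wages = $11,308.38 − $748.61 = $10,559.77
State tax withheld: $10,559.77 × 0.0788 = $832.11
State unemployment insurance (employee share): only $100,073.57 − $94,708.36 = $5,365.21 of this check is subject → $5,365.21 × 0.001 = $5.37
Dental insurance premium: $67.26
Total deductions = $748.61 + $832.11 + $5.37 + $67.26 = $1,653.35
Net pay = $11,308.38 − $1,653.35 = $9,655.03

$9,655.03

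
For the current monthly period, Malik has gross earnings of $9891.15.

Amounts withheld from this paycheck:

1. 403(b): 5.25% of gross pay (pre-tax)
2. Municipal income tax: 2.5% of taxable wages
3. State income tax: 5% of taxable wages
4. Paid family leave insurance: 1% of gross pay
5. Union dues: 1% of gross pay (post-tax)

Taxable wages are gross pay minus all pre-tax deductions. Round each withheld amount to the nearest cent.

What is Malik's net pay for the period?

403(b): $9891.15 × 0.0525 = $519.29
Taxable wages = $9891.15 − $519.29 = $9371.86
State income tax: $9371.86 × 0.05 = $468.59
Municipal income tax: $9371.86 × 0.025 = $234.30
Paid family leave insurance: $9891.15 × 0.01 = $98.91
Union dues: $9891.15 × 0.01 = $98.91
Total deductions = $519.29 + $468.59 + $234.30 + $98.91 + $98.91 = $1420.00
Net pay = $9891.15 − $1420.00 = $8471.15

$8471.15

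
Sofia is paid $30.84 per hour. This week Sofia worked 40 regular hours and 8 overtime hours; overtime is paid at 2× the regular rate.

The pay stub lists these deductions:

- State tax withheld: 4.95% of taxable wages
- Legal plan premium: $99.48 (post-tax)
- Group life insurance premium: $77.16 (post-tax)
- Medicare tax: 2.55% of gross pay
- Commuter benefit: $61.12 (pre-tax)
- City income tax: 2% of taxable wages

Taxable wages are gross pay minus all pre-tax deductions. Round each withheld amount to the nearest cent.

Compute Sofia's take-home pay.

$1,329.46

Regular pay: 40 × $30.84 = $1,233.60
Overtime pay: 8 × $30.84 × 2 = $493.44
Gross pay = $1,233.60 + $493.44 = $1,727.04
Commuter benefit: $61.12
Taxable wages = $1,727.04 − $61.12 = $1,665.92
State tax withheld: $1,665.92 × 0.0495 = $82.46
City income tax: $1,665.92 × 0.02 = $33.32
Medicare tax: $1,727.04 × 0.0255 = $44.04
Legal plan premium: $99.48
Group life insurance premium: $77.16
Total deductions = $61.12 + $82.46 + $33.32 + $44.04 + $99.48 + $77.16 = $397.58
Net pay = $1,727.04 − $397.58 = $1,329.46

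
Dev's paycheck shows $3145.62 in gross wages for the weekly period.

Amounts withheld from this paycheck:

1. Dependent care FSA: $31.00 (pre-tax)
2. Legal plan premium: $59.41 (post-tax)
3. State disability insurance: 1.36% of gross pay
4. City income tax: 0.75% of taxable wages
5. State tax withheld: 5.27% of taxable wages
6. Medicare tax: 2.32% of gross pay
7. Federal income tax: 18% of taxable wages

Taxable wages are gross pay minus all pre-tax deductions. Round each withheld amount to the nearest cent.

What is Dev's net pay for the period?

$2191.32

Dependent care FSA: $31.00
Taxable wages = $3145.62 − $31.00 = $3114.62
Federal income tax: $3114.62 × 0.18 = $560.63
State tax withheld: $3114.62 × 0.0527 = $164.14
City income tax: $3114.62 × 0.0075 = $23.36
Medicare tax: $3145.62 × 0.0232 = $72.98
State disability insurance: $3145.62 × 0.0136 = $42.78
Legal plan premium: $59.41
Total deductions = $31.00 + $560.63 + $164.14 + $23.36 + $72.98 + $42.78 + $59.41 = $954.30
Net pay = $3145.62 − $954.30 = $2191.32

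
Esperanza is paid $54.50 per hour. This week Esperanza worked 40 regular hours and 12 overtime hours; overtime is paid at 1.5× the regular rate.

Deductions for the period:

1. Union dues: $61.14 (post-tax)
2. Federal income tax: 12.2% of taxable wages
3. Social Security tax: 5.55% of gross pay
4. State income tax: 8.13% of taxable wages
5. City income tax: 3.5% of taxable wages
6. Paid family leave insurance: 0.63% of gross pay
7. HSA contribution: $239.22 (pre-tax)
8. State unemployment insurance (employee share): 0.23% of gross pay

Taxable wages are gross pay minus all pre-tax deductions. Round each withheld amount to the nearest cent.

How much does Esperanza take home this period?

$1961.76

Regular pay: 40 × $54.50 = $2180.00
Overtime pay: 12 × $54.50 × 1.5 = $981.00
Gross pay = $2180.00 + $981.00 = $3161.00
HSA contribution: $239.22
Taxable wages = $3161.00 − $239.22 = $2921.78
State income tax: $2921.78 × 0.0813 = $237.54
Federal income tax: $2921.78 × 0.122 = $356.46
City income tax: $2921.78 × 0.035 = $102.26
Social Security tax: $3161.00 × 0.0555 = $175.44
State unemployment insurance (employee share): $3161.00 × 0.0023 = $7.27
Paid family leave insurance: $3161.00 × 0.0063 = $19.91
Union dues: $61.14
Total deductions = $239.22 + $237.54 + $356.46 + $102.26 + $175.44 + $7.27 + $19.91 + $61.14 = $1199.24
Net pay = $3161.00 − $1199.24 = $1961.76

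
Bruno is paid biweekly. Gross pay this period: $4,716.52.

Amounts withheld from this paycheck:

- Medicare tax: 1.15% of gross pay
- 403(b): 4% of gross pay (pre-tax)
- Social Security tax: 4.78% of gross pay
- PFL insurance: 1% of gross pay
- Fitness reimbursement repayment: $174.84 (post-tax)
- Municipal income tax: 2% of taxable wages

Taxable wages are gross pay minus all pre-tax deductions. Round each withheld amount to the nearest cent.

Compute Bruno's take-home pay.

$3,935.60

403(b): $4,716.52 × 0.04 = $188.66
Taxable wages = $4,716.52 − $188.66 = $4,527.86
Municipal income tax: $4,527.86 × 0.02 = $90.56
Medicare tax: $4,716.52 × 0.0115 = $54.24
PFL insurance: $4,716.52 × 0.01 = $47.17
Social Security tax: $4,716.52 × 0.0478 = $225.45
Fitness reimbursement repayment: $174.84
Total deductions = $188.66 + $90.56 + $54.24 + $47.17 + $225.45 + $174.84 = $780.92
Net pay = $4,716.52 − $780.92 = $3,935.60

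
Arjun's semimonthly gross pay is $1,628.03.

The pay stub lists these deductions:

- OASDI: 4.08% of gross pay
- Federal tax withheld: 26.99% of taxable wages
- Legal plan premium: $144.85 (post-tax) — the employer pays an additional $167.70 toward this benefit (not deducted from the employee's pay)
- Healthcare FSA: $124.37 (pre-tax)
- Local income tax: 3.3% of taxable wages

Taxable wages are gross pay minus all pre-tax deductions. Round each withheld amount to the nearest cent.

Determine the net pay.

Healthcare FSA: $124.37
Taxable wages = $1,628.03 − $124.37 = $1,503.66
Federal tax withheld: $1,503.66 × 0.2699 = $405.84
Local income tax: $1,503.66 × 0.033 = $49.62
OASDI: $1,628.03 × 0.0408 = $66.42
Legal plan premium: $144.85
(Employer's $167.70 toward legal plan premium is not withheld from the employee.)
Total deductions = $124.37 + $405.84 + $49.62 + $66.42 + $144.85 = $791.10
Net pay = $1,628.03 − $791.10 = $836.93

$836.93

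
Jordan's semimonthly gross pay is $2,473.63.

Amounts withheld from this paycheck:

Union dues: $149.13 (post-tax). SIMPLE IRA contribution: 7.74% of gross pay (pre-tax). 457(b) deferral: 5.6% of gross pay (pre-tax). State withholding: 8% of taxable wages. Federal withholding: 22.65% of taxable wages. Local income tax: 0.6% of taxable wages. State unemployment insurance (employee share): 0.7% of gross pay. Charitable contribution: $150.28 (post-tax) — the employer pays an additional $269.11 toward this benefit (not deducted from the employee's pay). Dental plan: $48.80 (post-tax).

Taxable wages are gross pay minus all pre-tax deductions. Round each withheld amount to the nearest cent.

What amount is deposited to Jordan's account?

457(b) deferral: $2,473.63 × 0.056 = $138.52
SIMPLE IRA contribution: $2,473.63 × 0.0774 = $191.46
Pre-tax total = $138.52 + $191.46 = $329.98
Taxable wages = $2,473.63 − $329.98 = $2,143.65
State withholding: $2,143.65 × 0.08 = $171.49
Local income tax: $2,143.65 × 0.006 = $12.86
Federal withholding: $2,143.65 × 0.2265 = $485.54
State unemployment insurance (employee share): $2,473.63 × 0.007 = $17.32
Charitable contribution: $150.28
Dental plan: $48.80
Union dues: $149.13
(Employer's $269.11 toward charitable contribution is not withheld from the employee.)
Total deductions = $138.52 + $191.46 + $171.49 + $12.86 + $485.54 + $17.32 + $150.28 + $48.80 + $149.13 = $1,365.40
Net pay = $2,473.63 − $1,365.40 = $1,108.23

$1,108.23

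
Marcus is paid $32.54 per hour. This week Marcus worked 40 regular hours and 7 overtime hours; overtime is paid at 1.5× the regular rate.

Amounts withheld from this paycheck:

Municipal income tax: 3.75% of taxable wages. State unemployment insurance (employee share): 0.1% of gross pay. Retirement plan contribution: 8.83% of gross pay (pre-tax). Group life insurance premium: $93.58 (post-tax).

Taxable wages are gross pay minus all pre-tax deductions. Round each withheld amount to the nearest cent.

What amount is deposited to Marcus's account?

$1346.77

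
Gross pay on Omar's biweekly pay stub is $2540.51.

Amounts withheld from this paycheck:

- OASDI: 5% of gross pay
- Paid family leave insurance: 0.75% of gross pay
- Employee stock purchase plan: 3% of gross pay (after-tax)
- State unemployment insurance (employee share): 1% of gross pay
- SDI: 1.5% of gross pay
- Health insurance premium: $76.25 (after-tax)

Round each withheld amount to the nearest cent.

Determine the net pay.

SDI: $2540.51 × 0.015 = $38.11
State unemployment insurance (employee share): $2540.51 × 0.01 = $25.41
Paid family leave insurance: $2540.51 × 0.0075 = $19.05
OASDI: $2540.51 × 0.05 = $127.03
Health insurance premium: $76.25
Employee stock purchase plan: $2540.51 × 0.03 = $76.22
Total deductions = $38.11 + $25.41 + $19.05 + $127.03 + $76.25 + $76.22 = $362.07
Net pay = $2540.51 − $362.07 = $2178.44

$2178.44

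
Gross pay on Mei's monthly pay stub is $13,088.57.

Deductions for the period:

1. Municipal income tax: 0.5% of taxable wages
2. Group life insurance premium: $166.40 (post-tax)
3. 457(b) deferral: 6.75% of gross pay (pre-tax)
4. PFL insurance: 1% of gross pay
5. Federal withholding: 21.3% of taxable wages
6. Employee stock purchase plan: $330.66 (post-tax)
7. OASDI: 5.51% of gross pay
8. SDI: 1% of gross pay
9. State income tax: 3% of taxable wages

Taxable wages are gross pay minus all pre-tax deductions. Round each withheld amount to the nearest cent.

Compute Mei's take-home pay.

457(b) deferral: $13,088.57 × 0.0675 = $883.48
Taxable wages = $13,088.57 − $883.48 = $12,205.09
Municipal income tax: $12,205.09 × 0.005 = $61.03
State income tax: $12,205.09 × 0.03 = $366.15
Federal withholding: $12,205.09 × 0.213 = $2,599.68
OASDI: $13,088.57 × 0.0551 = $721.18
PFL insurance: $13,088.57 × 0.01 = $130.89
SDI: $13,088.57 × 0.01 = $130.89
Employee stock purchase plan: $330.66
Group life insurance premium: $166.40
Total deductions = $883.48 + $61.03 + $366.15 + $2,599.68 + $721.18 + $130.89 + $130.89 + $330.66 + $166.40 = $5,390.36
Net pay = $13,088.57 − $5,390.36 = $7,698.21

$7,698.21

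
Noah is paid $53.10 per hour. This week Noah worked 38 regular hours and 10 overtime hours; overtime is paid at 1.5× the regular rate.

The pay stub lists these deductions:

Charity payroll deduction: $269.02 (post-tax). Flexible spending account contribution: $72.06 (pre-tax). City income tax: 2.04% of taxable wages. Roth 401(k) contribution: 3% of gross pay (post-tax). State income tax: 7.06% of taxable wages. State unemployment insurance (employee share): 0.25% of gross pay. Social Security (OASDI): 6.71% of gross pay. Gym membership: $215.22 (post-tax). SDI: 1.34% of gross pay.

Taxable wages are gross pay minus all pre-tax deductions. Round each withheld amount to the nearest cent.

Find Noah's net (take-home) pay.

Regular pay: 38 × $53.10 = $2017.80
Overtime pay: 10 × $53.10 × 1.5 = $796.50
Gross pay = $2017.80 + $796.50 = $2814.30
Flexible spending account contribution: $72.06
Taxable wages = $2814.30 − $72.06 = $2742.24
State income tax: $2742.24 × 0.0706 = $193.60
City income tax: $2742.24 × 0.0204 = $55.94
State unemployment insurance (employee share): $2814.30 × 0.0025 = $7.04
Social Security (OASDI): $2814.30 × 0.0671 = $188.84
SDI: $2814.30 × 0.0134 = $37.71
Gym membership: $215.22
Charity payroll deduction: $269.02
Roth 401(k) contribution: $2814.30 × 0.03 = $84.43
Total deductions = $72.06 + $193.60 + $55.94 + $7.04 + $188.84 + $37.71 + $215.22 + $269.02 + $84.43 = $1123.86
Net pay = $2814.30 − $1123.86 = $1690.44

$1690.44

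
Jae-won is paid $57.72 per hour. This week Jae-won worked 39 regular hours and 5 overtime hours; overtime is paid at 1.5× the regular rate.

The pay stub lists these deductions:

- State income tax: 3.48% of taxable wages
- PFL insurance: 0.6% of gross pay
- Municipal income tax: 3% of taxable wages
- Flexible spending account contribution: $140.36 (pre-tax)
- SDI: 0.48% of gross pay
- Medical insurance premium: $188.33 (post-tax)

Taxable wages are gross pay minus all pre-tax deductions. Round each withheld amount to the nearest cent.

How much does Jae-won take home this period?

Regular pay: 39 × $57.72 = $2,251.08
Overtime pay: 5 × $57.72 × 1.5 = $432.90
Gross pay = $2,251.08 + $432.90 = $2,683.98
Flexible spending account contribution: $140.36
Taxable wages = $2,683.98 − $140.36 = $2,543.62
State income tax: $2,543.62 × 0.0348 = $88.52
Municipal income tax: $2,543.62 × 0.03 = $76.31
SDI: $2,683.98 × 0.0048 = $12.88
PFL insurance: $2,683.98 × 0.006 = $16.10
Medical insurance premium: $188.33
Total deductions = $140.36 + $88.52 + $76.31 + $12.88 + $16.10 + $188.33 = $522.50
Net pay = $2,683.98 − $522.50 = $2,161.48

$2,161.48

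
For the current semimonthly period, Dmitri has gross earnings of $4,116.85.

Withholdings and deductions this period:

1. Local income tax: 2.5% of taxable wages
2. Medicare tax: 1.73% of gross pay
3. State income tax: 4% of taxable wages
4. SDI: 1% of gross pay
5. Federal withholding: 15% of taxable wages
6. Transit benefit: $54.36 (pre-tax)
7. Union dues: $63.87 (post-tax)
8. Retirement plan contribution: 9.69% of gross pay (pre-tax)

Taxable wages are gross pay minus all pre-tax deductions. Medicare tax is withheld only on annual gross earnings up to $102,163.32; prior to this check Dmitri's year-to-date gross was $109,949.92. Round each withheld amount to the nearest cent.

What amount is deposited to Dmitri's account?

$2,770.86

Retirement plan contribution: $4,116.85 × 0.0969 = $398.92
Transit benefit: $54.36
Pre-tax total = $398.92 + $54.36 = $453.28
Taxable wages = $4,116.85 − $453.28 = $3,663.57
State income tax: $3,663.57 × 0.04 = $146.54
Local income tax: $3,663.57 × 0.025 = $91.59
Federal withholding: $3,663.57 × 0.15 = $549.54
Medicare tax: annual cap $102,163.32 already reached (YTD $109,949.92), so $0.00
SDI: $4,116.85 × 0.01 = $41.17
Union dues: $63.87
Total deductions = $398.92 + $54.36 + $146.54 + $91.59 + $549.54 + $0.00 + $41.17 + $63.87 = $1,345.99
Net pay = $4,116.85 − $1,345.99 = $2,770.86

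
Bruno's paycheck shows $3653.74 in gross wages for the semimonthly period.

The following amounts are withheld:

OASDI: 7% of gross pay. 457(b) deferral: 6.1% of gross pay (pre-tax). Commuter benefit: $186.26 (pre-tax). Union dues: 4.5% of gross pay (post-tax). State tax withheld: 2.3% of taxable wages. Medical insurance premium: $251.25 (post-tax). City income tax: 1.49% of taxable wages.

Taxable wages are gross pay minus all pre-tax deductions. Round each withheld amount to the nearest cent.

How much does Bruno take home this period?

$2450.20

Commuter benefit: $186.26
457(b) deferral: $3653.74 × 0.061 = $222.88
Pre-tax total = $186.26 + $222.88 = $409.14
Taxable wages = $3653.74 − $409.14 = $3244.60
State tax withheld: $3244.60 × 0.023 = $74.63
City income tax: $3244.60 × 0.0149 = $48.34
OASDI: $3653.74 × 0.07 = $255.76
Medical insurance premium: $251.25
Union dues: $3653.74 × 0.045 = $164.42
Total deductions = $186.26 + $222.88 + $74.63 + $48.34 + $255.76 + $251.25 + $164.42 = $1203.54
Net pay = $3653.74 − $1203.54 = $2450.20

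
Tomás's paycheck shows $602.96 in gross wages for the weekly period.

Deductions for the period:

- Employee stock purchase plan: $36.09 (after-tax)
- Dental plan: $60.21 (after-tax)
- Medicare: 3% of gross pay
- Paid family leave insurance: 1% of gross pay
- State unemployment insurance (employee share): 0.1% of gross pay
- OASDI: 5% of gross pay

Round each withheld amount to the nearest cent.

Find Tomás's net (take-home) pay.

OASDI: $602.96 × 0.05 = $30.15
State unemployment insurance (employee share): $602.96 × 0.001 = $0.60
Paid family leave insurance: $602.96 × 0.01 = $6.03
Medicare: $602.96 × 0.03 = $18.09
Dental plan: $60.21
Employee stock purchase plan: $36.09
Total deductions = $30.15 + $0.60 + $6.03 + $18.09 + $60.21 + $36.09 = $151.17
Net pay = $602.96 − $151.17 = $451.79

$451.79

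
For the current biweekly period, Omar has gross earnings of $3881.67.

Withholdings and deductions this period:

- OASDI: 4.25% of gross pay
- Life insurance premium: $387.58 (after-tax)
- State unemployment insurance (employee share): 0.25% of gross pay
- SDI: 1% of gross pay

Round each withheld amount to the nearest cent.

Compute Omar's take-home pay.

$3280.60

OASDI: $3881.67 × 0.0425 = $164.97
State unemployment insurance (employee share): $3881.67 × 0.0025 = $9.70
SDI: $3881.67 × 0.01 = $38.82
Life insurance premium: $387.58
Total deductions = $164.97 + $9.70 + $38.82 + $387.58 = $601.07
Net pay = $3881.67 − $601.07 = $3280.60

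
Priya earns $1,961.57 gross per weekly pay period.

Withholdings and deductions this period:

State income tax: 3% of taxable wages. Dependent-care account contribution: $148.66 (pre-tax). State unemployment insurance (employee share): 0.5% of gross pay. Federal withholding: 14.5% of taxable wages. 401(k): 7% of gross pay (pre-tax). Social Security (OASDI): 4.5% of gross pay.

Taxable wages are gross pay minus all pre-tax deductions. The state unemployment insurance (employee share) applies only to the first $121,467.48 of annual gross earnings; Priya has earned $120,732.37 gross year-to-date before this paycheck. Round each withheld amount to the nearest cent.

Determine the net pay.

401(k): $1,961.57 × 0.07 = $137.31
Dependent-care account contribution: $148.66
Pre-tax total = $137.31 + $148.66 = $285.97
Taxable wages = $1,961.57 − $285.97 = $1,675.60
Federal withholding: $1,675.60 × 0.145 = $242.96
State income tax: $1,675.60 × 0.03 = $50.27
Social Security (OASDI): $1,961.57 × 0.045 = $88.27
State unemployment insurance (employee share): only $121,467.48 − $120,732.37 = $735.11 of this check is subject → $735.11 × 0.005 = $3.68
Total deductions = $137.31 + $148.66 + $242.96 + $50.27 + $88.27 + $3.68 = $671.15
Net pay = $1,961.57 − $671.15 = $1,290.42

$1,290.42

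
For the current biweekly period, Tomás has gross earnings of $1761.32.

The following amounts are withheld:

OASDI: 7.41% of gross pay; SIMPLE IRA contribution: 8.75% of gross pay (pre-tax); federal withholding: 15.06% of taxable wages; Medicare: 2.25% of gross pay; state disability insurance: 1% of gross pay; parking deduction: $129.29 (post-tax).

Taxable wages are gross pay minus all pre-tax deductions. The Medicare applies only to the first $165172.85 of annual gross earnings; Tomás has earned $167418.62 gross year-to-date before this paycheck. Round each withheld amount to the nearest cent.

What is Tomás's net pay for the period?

$1087.75

SIMPLE IRA contribution: $1761.32 × 0.0875 = $154.12
Taxable wages = $1761.32 − $154.12 = $1607.20
Federal withholding: $1607.20 × 0.1506 = $242.04
State disability insurance: $1761.32 × 0.01 = $17.61
Medicare: annual cap $165172.85 already reached (YTD $167418.62), so $0.00
OASDI: $1761.32 × 0.0741 = $130.51
Parking deduction: $129.29
Total deductions = $154.12 + $242.04 + $17.61 + $0.00 + $130.51 + $129.29 = $673.57
Net pay = $1761.32 − $673.57 = $1087.75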